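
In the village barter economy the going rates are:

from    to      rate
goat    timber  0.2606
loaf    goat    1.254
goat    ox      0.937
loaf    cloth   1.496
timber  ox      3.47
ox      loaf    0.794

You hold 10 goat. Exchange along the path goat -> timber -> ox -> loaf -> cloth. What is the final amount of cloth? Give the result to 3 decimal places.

10.741

10 goat × 0.2606 = 2.606 timber
2.606 timber × 3.47 = 9.04282 ox
9.04282 ox × 0.794 = 7.17999908 loaf
7.17999908 loaf × 1.496 = 10.74127862368 cloth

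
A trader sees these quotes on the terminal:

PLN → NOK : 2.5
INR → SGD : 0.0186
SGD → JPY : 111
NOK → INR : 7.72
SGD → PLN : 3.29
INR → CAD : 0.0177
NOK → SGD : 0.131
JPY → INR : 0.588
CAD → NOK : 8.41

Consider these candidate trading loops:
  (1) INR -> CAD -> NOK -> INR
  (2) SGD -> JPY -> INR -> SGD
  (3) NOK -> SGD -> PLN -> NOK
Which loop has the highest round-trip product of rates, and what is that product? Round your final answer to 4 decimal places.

1.2140

(1) 0.0177 × 8.41 × 7.72 = 1.14918
(2) 111 × 0.588 × 0.0186 = 1.21398
(3) 0.131 × 3.29 × 2.5 = 1.07748
Highest is cycle (2) at 1.2140 (>1, arbitrage).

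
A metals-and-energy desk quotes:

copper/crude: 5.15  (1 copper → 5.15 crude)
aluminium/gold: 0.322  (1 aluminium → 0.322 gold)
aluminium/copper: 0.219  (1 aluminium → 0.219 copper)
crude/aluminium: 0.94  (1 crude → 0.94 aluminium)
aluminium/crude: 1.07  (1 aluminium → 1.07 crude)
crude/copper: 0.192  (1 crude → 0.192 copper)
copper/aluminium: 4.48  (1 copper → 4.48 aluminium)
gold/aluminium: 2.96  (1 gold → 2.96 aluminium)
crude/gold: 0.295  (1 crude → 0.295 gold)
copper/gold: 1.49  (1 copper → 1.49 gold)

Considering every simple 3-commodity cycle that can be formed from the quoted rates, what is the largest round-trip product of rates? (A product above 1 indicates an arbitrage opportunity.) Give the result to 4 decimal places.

copper→crude→aluminium→copper: 5.15 × 0.94 × 0.219 = 1.06018
copper→gold→aluminium→copper: 1.49 × 2.96 × 0.219 = 0.96588
gold→aluminium→crude→gold: 2.96 × 1.07 × 0.295 = 0.93432
copper→aluminium→crude→copper: 4.48 × 1.07 × 0.192 = 0.92037
Maximum is copper→crude→aluminium→copper at 1.0602; arbitrage exists.

1.0602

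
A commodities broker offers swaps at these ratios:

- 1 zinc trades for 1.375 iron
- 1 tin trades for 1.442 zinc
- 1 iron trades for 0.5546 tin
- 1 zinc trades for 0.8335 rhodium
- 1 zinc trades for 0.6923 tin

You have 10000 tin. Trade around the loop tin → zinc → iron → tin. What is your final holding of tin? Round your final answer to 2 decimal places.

10996.33

10000 tin × 1.442 = 14420 zinc
14420 zinc × 1.375 = 19827.5 iron
19827.5 iron × 0.5546 = 10996.3315 tin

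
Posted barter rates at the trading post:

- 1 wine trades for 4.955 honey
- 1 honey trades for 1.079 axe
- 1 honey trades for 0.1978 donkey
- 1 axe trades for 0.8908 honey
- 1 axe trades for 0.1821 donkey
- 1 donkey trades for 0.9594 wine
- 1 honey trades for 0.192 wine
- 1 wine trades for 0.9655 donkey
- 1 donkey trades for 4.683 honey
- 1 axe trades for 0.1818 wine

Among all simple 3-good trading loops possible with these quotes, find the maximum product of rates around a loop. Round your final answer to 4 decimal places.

wine→honey→axe→wine: 4.955 × 1.079 × 0.1818 = 0.97198
wine→honey→donkey→wine: 4.955 × 0.1978 × 0.9594 = 0.94031
honey→axe→donkey→honey: 1.079 × 0.1821 × 4.683 = 0.92014
wine→donkey→honey→wine: 0.9655 × 4.683 × 0.192 = 0.86812
Maximum is wine→honey→axe→wine at 0.9720; no arbitrage — every cycle loses value.

0.9720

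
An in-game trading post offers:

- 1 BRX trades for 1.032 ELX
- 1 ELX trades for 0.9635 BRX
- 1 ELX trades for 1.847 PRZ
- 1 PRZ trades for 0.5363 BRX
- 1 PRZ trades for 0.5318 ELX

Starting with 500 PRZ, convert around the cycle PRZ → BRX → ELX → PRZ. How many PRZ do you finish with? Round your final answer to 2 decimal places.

500 PRZ × 0.5363 = 268.15 BRX
268.15 BRX × 1.032 = 276.7308 ELX
276.7308 ELX × 1.847 = 511.1217876 PRZ

511.12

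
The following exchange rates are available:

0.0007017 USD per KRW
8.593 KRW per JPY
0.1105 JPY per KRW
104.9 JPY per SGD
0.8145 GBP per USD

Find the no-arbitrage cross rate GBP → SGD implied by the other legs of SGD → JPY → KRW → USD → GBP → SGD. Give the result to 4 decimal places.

Known legs of the cycle: 104.9 × 8.593 × 0.0007017 × 0.8145 = 0.515184591257505
For no arbitrage the full-cycle product must be 1, so the missing rate is 1 / 0.515184591257505 ≈ 1.941052.

1.9411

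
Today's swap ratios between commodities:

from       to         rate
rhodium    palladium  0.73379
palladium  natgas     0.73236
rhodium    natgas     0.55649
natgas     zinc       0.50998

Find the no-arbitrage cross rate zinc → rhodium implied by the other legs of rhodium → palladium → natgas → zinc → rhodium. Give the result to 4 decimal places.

3.6488

Known legs of the cycle: 0.73379 × 0.73236 × 0.50998 = 0.274062458675112
For no arbitrage the full-cycle product must be 1, so the missing rate is 1 / 0.274062458675112 ≈ 3.648803.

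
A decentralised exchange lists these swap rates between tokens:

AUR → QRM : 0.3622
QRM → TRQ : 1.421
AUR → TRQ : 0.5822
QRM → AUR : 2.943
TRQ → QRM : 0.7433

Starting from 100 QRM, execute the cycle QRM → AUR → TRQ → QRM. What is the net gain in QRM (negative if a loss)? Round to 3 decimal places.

27.358

100 QRM × 2.943 = 294.3 AUR
294.3 AUR × 0.5822 = 171.34146 TRQ
171.34146 TRQ × 0.7433 = 127.358107218 QRM
Net change: 127.358107218 − 100 = 27.358107218 QRM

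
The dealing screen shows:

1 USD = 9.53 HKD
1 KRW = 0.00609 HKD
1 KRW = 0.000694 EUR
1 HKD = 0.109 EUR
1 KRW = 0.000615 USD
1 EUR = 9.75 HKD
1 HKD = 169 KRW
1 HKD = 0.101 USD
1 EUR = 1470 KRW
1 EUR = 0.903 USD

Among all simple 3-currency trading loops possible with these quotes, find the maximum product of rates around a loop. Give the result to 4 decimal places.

1.1435

EUR→HKD→KRW→EUR: 9.75 × 169 × 0.000694 = 1.14354
USD→HKD→KRW→USD: 9.53 × 169 × 0.000615 = 0.99050
EUR→KRW→HKD→EUR: 1470 × 0.00609 × 0.109 = 0.97580
EUR→USD→HKD→EUR: 0.903 × 9.53 × 0.109 = 0.93801
Maximum is EUR→HKD→KRW→EUR at 1.1435; arbitrage exists.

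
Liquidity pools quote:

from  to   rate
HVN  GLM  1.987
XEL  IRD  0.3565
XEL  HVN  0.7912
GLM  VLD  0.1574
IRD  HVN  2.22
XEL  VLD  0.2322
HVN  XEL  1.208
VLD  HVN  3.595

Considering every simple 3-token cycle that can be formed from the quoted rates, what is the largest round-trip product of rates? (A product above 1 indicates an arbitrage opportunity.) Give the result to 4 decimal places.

VLD→HVN→GLM→VLD: 3.595 × 1.987 × 0.1574 = 1.12435
VLD→HVN→XEL→VLD: 3.595 × 1.208 × 0.2322 = 1.00839
XEL→IRD→HVN→XEL: 0.3565 × 2.22 × 1.208 = 0.95605
Maximum is VLD→HVN→GLM→VLD at 1.1243; arbitrage exists.

1.1243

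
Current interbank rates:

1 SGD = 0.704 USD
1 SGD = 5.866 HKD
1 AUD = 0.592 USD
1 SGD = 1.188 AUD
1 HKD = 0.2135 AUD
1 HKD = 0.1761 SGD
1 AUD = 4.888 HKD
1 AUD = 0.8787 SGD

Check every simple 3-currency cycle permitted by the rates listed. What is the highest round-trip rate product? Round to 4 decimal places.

HKD→AUD→SGD→HKD: 0.2135 × 0.8787 × 5.866 = 1.10048
HKD→SGD→AUD→HKD: 0.1761 × 1.188 × 4.888 = 1.02260
Maximum is HKD→AUD→SGD→HKD at 1.1005; arbitrage exists.

1.1005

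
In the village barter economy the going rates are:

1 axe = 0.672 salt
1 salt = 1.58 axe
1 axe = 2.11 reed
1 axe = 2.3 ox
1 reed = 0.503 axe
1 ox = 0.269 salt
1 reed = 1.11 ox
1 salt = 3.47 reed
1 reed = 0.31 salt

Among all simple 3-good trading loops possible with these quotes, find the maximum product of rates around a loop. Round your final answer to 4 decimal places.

axe→salt→reed→axe: 0.672 × 3.47 × 0.503 = 1.17292
reed→ox→salt→reed: 1.11 × 0.269 × 3.47 = 1.03611
axe→reed→salt→axe: 2.11 × 0.31 × 1.58 = 1.03348
axe→ox→salt→axe: 2.3 × 0.269 × 1.58 = 0.97755
Maximum is axe→salt→reed→axe at 1.1729; arbitrage exists.

1.1729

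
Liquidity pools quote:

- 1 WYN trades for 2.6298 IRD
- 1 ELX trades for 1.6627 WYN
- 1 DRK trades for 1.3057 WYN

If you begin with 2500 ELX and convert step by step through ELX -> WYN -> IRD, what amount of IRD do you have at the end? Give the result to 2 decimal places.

10931.42

2500 ELX × 1.6627 = 4156.75 WYN
4156.75 WYN × 2.6298 = 10931.42115 IRD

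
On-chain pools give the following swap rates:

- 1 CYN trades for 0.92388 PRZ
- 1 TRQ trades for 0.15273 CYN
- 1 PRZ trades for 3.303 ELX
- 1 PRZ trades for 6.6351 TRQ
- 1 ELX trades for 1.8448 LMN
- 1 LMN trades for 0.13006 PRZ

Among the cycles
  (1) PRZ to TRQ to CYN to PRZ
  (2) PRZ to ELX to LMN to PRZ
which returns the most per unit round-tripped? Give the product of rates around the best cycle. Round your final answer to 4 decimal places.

0.9362

(1) 6.6351 × 0.15273 × 0.92388 = 0.93624
(2) 3.303 × 1.8448 × 0.13006 = 0.79250
Highest is cycle (1) at 0.9362 (≤1, no arbitrage).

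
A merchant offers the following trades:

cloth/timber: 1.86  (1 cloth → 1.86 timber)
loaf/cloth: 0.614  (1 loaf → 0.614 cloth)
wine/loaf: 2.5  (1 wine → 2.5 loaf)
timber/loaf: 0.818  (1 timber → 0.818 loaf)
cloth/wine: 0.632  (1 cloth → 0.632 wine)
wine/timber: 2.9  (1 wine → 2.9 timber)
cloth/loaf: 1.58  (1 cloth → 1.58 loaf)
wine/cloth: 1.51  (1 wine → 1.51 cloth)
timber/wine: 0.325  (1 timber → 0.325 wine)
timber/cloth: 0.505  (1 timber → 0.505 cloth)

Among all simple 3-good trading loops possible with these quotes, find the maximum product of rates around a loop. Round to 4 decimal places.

wine→loaf→cloth→wine: 2.5 × 0.614 × 0.632 = 0.97012
cloth→timber→loaf→cloth: 1.86 × 0.818 × 0.614 = 0.93419
wine→timber→cloth→wine: 2.9 × 0.505 × 0.632 = 0.92556
wine→cloth→timber→wine: 1.51 × 1.86 × 0.325 = 0.91280
Maximum is wine→loaf→cloth→wine at 0.9701; no arbitrage — every cycle loses value.

0.9701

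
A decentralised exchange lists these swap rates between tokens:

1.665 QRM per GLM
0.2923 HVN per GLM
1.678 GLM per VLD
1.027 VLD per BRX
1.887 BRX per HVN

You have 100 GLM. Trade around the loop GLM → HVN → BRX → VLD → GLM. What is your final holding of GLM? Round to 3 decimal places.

100 GLM × 0.2923 = 29.23 HVN
29.23 HVN × 1.887 = 55.15701 BRX
55.15701 BRX × 1.027 = 56.64624927 VLD
56.64624927 VLD × 1.678 = 95.05240627506 GLM

95.052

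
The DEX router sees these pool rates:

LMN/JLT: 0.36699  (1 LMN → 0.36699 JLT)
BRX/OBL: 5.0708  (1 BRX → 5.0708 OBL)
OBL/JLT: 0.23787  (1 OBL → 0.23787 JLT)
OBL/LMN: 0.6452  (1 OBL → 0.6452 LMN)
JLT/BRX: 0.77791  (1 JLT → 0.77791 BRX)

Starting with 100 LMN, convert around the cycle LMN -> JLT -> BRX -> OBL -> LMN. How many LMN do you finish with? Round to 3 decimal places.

100 LMN × 0.36699 = 36.699 JLT
36.699 JLT × 0.77791 = 28.54851909 BRX
28.54851909 BRX × 5.0708 = 144.763830601572 OBL
144.763830601572 OBL × 0.6452 = 93.4016235041342544 LMN

93.402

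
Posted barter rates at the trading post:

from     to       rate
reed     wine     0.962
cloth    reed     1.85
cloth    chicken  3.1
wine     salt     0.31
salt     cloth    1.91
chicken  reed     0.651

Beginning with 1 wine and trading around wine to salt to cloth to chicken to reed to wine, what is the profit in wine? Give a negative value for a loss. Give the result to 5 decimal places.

0.14951

1 wine × 0.31 = 0.31 salt
0.31 salt × 1.91 = 0.5921 cloth
0.5921 cloth × 3.1 = 1.83551 chicken
1.83551 chicken × 0.651 = 1.19491701 reed
1.19491701 reed × 0.962 = 1.14951016362 wine
Net change: 1.14951016362 − 1 = 0.14951016362 wine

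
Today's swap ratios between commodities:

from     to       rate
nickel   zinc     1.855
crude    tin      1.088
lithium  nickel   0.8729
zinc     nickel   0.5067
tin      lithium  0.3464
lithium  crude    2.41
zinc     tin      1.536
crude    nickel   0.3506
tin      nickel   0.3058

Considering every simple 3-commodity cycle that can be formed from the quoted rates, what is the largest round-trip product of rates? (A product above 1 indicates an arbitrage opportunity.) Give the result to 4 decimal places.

tin→lithium→crude→tin: 0.3464 × 2.41 × 1.088 = 0.90829
zinc→tin→nickel→zinc: 1.536 × 0.3058 × 1.855 = 0.87131
Maximum is tin→lithium→crude→tin at 0.9083; no arbitrage — every cycle loses value.

0.9083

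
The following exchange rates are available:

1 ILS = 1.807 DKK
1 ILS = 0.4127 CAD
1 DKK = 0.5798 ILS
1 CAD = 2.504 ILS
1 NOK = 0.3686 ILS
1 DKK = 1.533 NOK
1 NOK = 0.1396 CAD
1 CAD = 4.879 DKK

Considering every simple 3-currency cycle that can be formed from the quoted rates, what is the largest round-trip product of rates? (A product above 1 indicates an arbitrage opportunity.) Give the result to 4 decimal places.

1.1675

CAD→DKK→ILS→CAD: 4.879 × 0.5798 × 0.4127 = 1.16746
NOK→CAD→DKK→NOK: 0.1396 × 4.879 × 1.533 = 1.04414
NOK→ILS→DKK→NOK: 0.3686 × 1.807 × 1.533 = 1.02107
Maximum is CAD→DKK→ILS→CAD at 1.1675; arbitrage exists.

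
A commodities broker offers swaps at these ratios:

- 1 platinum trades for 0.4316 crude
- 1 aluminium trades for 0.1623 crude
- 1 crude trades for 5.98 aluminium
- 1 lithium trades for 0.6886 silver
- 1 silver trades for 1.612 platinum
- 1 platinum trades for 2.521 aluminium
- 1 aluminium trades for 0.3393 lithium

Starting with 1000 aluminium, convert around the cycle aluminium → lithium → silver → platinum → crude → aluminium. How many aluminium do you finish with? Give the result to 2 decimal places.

1000 aluminium × 0.3393 = 339.3 lithium
339.3 lithium × 0.6886 = 233.64198 silver
233.64198 silver × 1.612 = 376.63087176 platinum
376.63087176 platinum × 0.4316 = 162.553884251616 crude
162.553884251616 crude × 5.98 = 972.07222782466368 aluminium

972.07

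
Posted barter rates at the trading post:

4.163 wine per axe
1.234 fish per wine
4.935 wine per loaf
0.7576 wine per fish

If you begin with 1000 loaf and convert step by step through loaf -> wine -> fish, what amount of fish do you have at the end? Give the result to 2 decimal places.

6089.79

1000 loaf × 4.935 = 4935 wine
4935 wine × 1.234 = 6089.79 fish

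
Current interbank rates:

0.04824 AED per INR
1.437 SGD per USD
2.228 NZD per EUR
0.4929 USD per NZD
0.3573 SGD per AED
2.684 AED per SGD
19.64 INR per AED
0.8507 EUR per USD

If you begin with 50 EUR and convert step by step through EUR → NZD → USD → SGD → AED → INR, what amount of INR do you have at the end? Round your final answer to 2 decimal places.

50 EUR × 2.228 = 111.4 NZD
111.4 NZD × 0.4929 = 54.90906 USD
54.90906 USD × 1.437 = 78.90431922 SGD
78.90431922 SGD × 2.684 = 211.77919278648 AED
211.77919278648 AED × 19.64 = 4159.3433463264672 INR

4159.34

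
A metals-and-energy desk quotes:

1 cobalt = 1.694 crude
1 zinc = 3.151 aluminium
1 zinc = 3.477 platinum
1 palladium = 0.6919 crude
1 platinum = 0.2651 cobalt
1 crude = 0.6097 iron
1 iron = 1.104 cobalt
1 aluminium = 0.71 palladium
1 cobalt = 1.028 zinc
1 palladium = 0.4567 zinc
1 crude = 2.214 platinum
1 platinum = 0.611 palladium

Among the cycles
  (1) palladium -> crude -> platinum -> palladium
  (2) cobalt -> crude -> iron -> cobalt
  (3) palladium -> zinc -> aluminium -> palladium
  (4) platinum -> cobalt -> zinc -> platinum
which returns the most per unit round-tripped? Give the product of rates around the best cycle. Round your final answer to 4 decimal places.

1.1402

(1) 0.6919 × 2.214 × 0.611 = 0.93597
(2) 1.694 × 0.6097 × 1.104 = 1.14025
(3) 0.4567 × 3.151 × 0.71 = 1.02173
(4) 0.2651 × 1.028 × 3.477 = 0.94756
Highest is cycle (2) at 1.1402 (>1, arbitrage).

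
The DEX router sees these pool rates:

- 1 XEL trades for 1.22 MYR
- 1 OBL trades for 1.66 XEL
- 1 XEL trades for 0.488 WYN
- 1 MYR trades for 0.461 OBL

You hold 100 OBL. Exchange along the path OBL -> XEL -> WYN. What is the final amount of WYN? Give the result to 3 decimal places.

100 OBL × 1.66 = 166 XEL
166 XEL × 0.488 = 81.008 WYN

81.008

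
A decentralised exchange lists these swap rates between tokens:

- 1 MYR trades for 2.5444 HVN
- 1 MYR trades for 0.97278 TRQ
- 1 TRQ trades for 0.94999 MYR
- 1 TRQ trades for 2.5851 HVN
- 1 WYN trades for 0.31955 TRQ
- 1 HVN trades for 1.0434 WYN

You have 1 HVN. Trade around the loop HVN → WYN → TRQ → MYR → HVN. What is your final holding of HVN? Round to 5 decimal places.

0.80592

1 HVN × 1.0434 = 1.0434 WYN
1.0434 WYN × 0.31955 = 0.33341847 TRQ
0.33341847 TRQ × 0.94999 = 0.3167442123153 MYR
0.3167442123153 MYR × 2.5444 = 0.80592397381504932 HVN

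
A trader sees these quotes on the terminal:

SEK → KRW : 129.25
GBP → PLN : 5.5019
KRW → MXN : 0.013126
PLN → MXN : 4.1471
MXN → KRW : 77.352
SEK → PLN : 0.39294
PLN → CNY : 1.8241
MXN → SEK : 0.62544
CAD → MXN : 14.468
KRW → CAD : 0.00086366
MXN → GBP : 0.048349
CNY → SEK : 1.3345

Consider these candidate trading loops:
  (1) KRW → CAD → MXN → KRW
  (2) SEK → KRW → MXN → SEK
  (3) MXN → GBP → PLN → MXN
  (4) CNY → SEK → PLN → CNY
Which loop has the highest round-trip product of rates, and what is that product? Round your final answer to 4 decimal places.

(1) 0.00086366 × 14.468 × 77.352 = 0.96655
(2) 129.25 × 0.013126 × 0.62544 = 1.06108
(3) 0.048349 × 5.5019 × 4.1471 = 1.10318
(4) 1.3345 × 0.39294 × 1.8241 = 0.95652
Highest is cycle (3) at 1.1032 (>1, arbitrage).

1.1032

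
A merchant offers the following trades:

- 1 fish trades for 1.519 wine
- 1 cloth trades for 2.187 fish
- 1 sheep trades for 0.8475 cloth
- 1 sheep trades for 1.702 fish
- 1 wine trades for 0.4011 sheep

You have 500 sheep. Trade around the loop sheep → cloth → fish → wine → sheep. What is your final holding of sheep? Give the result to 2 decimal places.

564.64

500 sheep × 0.8475 = 423.75 cloth
423.75 cloth × 2.187 = 926.74125 fish
926.74125 fish × 1.519 = 1407.71995875 wine
1407.71995875 wine × 0.4011 = 564.636475454625 sheep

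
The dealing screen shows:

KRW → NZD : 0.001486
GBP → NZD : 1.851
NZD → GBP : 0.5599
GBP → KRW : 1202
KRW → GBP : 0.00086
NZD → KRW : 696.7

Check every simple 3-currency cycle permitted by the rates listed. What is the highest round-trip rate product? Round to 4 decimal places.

1.1090

GBP→NZD→KRW→GBP: 1.851 × 696.7 × 0.00086 = 1.10905
GBP→KRW→NZD→GBP: 1202 × 0.001486 × 0.5599 = 1.00008
Maximum is GBP→NZD→KRW→GBP at 1.1090; arbitrage exists.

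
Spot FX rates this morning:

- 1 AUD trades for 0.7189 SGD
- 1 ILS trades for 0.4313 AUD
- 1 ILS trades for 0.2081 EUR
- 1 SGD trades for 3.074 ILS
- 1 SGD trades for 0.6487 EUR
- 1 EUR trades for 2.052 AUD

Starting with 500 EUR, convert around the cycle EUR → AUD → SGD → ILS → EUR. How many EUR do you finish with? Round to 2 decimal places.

500 EUR × 2.052 = 1026 AUD
1026 AUD × 0.7189 = 737.5914 SGD
737.5914 SGD × 3.074 = 2267.3559636 ILS
2267.3559636 ILS × 0.2081 = 471.83677602516 EUR

471.84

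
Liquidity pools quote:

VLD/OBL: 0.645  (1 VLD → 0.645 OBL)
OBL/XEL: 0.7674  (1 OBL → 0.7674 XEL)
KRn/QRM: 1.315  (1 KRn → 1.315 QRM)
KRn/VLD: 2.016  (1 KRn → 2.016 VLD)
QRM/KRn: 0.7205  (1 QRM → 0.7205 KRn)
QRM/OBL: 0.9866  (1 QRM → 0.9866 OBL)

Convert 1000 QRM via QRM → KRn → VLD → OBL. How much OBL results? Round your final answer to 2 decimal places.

936.88

1000 QRM × 0.7205 = 720.5 KRn
720.5 KRn × 2.016 = 1452.528 VLD
1452.528 VLD × 0.645 = 936.88056 OBL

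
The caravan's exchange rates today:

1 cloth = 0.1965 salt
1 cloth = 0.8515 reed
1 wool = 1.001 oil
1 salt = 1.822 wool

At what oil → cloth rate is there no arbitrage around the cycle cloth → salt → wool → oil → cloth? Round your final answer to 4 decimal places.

2.7903

Known legs of the cycle: 0.1965 × 1.822 × 1.001 = 0.358381023
For no arbitrage the full-cycle product must be 1, so the missing rate is 1 / 0.358381023 ≈ 2.790326.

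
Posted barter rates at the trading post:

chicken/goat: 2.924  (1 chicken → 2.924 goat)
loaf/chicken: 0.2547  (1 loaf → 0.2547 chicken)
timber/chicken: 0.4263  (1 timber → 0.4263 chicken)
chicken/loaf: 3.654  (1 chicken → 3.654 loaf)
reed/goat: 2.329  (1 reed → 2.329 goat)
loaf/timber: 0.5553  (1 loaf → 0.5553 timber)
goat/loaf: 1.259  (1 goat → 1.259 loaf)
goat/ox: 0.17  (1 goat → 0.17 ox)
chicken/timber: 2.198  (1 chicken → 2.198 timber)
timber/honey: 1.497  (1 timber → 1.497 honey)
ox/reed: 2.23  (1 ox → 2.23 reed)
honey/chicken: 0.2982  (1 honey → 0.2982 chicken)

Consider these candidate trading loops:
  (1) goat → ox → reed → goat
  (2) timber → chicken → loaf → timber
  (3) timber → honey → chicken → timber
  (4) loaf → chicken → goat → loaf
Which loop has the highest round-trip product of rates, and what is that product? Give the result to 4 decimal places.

(1) 0.17 × 2.23 × 2.329 = 0.88292
(2) 0.4263 × 3.654 × 0.5553 = 0.86499
(3) 1.497 × 0.2982 × 2.198 = 0.98120
(4) 0.2547 × 2.924 × 1.259 = 0.93763
Highest is cycle (3) at 0.9812 (≤1, no arbitrage).

0.9812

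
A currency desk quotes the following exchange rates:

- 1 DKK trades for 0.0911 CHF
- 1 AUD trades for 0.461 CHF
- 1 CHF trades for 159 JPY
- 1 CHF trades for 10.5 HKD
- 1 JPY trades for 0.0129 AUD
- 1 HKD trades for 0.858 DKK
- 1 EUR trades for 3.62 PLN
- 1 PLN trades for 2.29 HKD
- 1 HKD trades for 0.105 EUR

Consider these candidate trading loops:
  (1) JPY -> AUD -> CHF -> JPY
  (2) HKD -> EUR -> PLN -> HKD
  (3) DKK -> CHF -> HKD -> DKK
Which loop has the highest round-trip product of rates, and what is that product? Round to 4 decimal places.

0.9456

(1) 0.0129 × 0.461 × 159 = 0.94556
(2) 0.105 × 3.62 × 2.29 = 0.87043
(3) 0.0911 × 10.5 × 0.858 = 0.82072
Highest is cycle (1) at 0.9456 (≤1, no arbitrage).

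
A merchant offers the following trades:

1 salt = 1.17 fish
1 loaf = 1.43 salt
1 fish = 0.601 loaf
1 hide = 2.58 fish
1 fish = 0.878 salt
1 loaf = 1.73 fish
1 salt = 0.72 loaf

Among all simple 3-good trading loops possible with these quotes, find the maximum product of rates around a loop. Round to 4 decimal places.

1.0936

salt→loaf→fish→salt: 0.72 × 1.73 × 0.878 = 1.09364
salt→fish→loaf→salt: 1.17 × 0.601 × 1.43 = 1.00553
Maximum is salt→loaf→fish→salt at 1.0936; arbitrage exists.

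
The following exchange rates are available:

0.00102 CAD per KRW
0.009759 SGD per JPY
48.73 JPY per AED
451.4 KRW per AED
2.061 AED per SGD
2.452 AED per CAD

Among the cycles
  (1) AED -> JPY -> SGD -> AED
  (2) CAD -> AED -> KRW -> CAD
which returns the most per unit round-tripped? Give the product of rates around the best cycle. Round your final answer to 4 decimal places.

1.1290

(1) 48.73 × 0.009759 × 2.061 = 0.98012
(2) 2.452 × 451.4 × 0.00102 = 1.12897
Highest is cycle (2) at 1.1290 (>1, arbitrage).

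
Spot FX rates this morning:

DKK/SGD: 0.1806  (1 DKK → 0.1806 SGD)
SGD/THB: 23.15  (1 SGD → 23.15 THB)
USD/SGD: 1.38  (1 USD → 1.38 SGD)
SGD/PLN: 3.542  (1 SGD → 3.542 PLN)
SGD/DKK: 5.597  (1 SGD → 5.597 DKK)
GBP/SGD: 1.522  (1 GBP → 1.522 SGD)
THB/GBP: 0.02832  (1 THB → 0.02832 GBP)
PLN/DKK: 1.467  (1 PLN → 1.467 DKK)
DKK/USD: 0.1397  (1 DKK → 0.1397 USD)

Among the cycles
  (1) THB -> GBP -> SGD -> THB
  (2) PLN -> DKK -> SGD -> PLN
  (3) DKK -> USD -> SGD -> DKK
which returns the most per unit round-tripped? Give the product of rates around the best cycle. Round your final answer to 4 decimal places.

(1) 0.02832 × 1.522 × 23.15 = 0.99784
(2) 1.467 × 0.1806 × 3.542 = 0.93842
(3) 0.1397 × 1.38 × 5.597 = 1.07902
Highest is cycle (3) at 1.0790 (>1, arbitrage).

1.0790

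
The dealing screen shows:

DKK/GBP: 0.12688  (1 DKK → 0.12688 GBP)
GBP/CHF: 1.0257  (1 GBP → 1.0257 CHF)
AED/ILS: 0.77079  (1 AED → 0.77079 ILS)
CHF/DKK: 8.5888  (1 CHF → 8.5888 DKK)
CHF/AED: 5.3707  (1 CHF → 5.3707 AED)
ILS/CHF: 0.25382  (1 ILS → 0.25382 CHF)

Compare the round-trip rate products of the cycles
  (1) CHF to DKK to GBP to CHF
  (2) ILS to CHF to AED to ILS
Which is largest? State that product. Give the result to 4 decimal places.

1.1178

(1) 8.5888 × 0.12688 × 1.0257 = 1.11775
(2) 0.25382 × 5.3707 × 0.77079 = 1.05073
Highest is cycle (1) at 1.1178 (>1, arbitrage).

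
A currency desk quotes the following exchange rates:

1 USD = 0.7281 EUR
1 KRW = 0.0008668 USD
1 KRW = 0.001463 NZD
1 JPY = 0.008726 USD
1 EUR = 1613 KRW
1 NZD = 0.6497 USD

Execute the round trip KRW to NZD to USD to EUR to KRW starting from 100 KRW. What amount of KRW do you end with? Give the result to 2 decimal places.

100 KRW × 0.001463 = 0.1463 NZD
0.1463 NZD × 0.6497 = 0.09505111 USD
0.09505111 USD × 0.7281 = 0.069206713191 EUR
0.069206713191 EUR × 1613 = 111.630428377083 KRW

111.63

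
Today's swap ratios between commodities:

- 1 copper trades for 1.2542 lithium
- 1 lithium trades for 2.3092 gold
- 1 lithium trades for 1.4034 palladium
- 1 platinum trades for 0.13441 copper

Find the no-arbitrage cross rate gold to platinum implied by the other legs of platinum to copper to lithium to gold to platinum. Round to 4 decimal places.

2.5689

Known legs of the cycle: 0.13441 × 1.2542 × 2.3092 = 0.3892780592024
For no arbitrage the full-cycle product must be 1, so the missing rate is 1 / 0.3892780592024 ≈ 2.568858.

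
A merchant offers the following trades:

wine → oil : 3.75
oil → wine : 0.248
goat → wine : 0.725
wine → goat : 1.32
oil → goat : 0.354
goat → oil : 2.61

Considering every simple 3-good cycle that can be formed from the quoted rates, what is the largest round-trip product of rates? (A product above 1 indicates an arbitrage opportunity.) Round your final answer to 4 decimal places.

0.9624

oil→goat→wine→oil: 0.354 × 0.725 × 3.75 = 0.96244
oil→wine→goat→oil: 0.248 × 1.32 × 2.61 = 0.85441
Maximum is oil→goat→wine→oil at 0.9624; no arbitrage — every cycle loses value.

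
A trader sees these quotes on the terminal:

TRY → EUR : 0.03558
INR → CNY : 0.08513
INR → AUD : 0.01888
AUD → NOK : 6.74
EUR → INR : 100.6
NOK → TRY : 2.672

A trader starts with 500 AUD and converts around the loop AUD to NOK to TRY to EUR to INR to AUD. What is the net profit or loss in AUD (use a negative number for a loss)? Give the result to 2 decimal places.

500 AUD × 6.74 = 3370 NOK
3370 NOK × 2.672 = 9004.64 TRY
9004.64 TRY × 0.03558 = 320.3850912 EUR
320.3850912 EUR × 100.6 = 32230.74017472 INR
32230.74017472 INR × 0.01888 = 608.5163744987136 AUD
Net change: 608.5163744987136 − 500 = 108.5163744987136 AUD

108.52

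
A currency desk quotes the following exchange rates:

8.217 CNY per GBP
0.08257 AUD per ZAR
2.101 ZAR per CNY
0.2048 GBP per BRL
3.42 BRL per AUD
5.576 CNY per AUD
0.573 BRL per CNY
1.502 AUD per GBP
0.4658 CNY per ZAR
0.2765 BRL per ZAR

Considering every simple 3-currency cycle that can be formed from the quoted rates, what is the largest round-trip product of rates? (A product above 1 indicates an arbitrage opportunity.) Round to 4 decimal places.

1.0520

BRL→GBP→AUD→BRL: 0.2048 × 1.502 × 3.42 = 1.05202
ZAR→AUD→CNY→ZAR: 0.08257 × 5.576 × 2.101 = 0.96732
BRL→GBP→CNY→BRL: 0.2048 × 8.217 × 0.573 = 0.96427
Maximum is BRL→GBP→AUD→BRL at 1.0520; arbitrage exists.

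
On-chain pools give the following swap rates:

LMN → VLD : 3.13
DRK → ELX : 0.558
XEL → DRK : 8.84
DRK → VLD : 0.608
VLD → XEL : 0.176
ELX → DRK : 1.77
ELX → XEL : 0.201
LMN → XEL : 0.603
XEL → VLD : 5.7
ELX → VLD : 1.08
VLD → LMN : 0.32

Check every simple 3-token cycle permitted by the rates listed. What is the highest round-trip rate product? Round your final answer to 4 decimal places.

XEL→VLD→LMN→XEL: 5.7 × 0.32 × 0.603 = 1.09987
XEL→DRK→ELX→XEL: 8.84 × 0.558 × 0.201 = 0.99148
XEL→DRK→VLD→XEL: 8.84 × 0.608 × 0.176 = 0.94595
Maximum is XEL→VLD→LMN→XEL at 1.0999; arbitrage exists.

1.0999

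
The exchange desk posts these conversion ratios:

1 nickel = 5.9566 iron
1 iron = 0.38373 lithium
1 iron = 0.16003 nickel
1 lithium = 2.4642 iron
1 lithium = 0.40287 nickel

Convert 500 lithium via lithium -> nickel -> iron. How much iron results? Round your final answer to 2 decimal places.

500 lithium × 0.40287 = 201.435 nickel
201.435 nickel × 5.9566 = 1199.867721 iron

1199.87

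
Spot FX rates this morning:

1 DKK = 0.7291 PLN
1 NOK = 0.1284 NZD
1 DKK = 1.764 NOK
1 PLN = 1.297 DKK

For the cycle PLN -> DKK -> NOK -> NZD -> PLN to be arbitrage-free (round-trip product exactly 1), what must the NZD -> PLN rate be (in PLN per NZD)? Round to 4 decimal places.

Known legs of the cycle: 1.297 × 1.764 × 0.1284 = 0.2937673872
For no arbitrage the full-cycle product must be 1, so the missing rate is 1 / 0.2937673872 ≈ 3.404054.

3.4041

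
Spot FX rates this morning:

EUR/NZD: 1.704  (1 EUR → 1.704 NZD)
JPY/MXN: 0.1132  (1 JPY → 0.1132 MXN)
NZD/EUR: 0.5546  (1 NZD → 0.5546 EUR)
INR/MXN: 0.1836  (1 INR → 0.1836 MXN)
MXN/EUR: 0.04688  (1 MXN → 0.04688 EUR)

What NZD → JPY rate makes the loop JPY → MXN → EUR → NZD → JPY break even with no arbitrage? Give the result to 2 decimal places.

Known legs of the cycle: 0.1132 × 0.04688 × 1.704 = 0.009042814464
For no arbitrage the full-cycle product must be 1, so the missing rate is 1 / 0.009042814464 ≈ 110.5850.

110.59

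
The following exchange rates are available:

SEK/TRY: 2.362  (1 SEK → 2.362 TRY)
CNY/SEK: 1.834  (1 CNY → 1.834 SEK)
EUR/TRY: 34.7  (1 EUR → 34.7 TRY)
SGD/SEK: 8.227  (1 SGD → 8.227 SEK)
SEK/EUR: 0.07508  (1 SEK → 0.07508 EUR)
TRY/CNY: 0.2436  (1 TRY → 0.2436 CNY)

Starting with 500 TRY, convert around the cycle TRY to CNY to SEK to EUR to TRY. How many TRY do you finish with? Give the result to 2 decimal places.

581.97

500 TRY × 0.2436 = 121.8 CNY
121.8 CNY × 1.834 = 223.3812 SEK
223.3812 SEK × 0.07508 = 16.771460496 EUR
16.771460496 EUR × 34.7 = 581.9696792112 TRY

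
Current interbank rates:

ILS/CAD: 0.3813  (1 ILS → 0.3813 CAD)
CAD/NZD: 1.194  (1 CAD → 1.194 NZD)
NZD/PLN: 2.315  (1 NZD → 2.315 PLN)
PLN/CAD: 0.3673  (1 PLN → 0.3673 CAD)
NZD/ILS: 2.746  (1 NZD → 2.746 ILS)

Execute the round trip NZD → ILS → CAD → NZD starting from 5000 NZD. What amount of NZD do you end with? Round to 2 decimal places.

5000 NZD × 2.746 = 13730 ILS
13730 ILS × 0.3813 = 5235.249 CAD
5235.249 CAD × 1.194 = 6250.887306 NZD

6250.89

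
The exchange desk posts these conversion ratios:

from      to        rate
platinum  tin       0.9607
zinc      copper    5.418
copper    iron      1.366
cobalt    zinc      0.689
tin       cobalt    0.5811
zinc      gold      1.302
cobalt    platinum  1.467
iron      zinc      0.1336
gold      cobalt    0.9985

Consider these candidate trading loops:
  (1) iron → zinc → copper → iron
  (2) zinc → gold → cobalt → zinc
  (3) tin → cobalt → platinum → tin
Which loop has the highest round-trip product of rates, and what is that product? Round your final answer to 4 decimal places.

(1) 0.1336 × 5.418 × 1.366 = 0.98877
(2) 1.302 × 0.9985 × 0.689 = 0.89573
(3) 0.5811 × 1.467 × 0.9607 = 0.81897
Highest is cycle (1) at 0.9888 (≤1, no arbitrage).

0.9888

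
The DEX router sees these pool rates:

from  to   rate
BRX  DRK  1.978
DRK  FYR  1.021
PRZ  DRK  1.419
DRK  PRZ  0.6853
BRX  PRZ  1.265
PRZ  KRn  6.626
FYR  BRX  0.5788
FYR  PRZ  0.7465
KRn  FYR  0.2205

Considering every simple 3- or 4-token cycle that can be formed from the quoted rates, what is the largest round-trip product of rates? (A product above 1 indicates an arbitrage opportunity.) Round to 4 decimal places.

1.1689

DRK→FYR→BRX→DRK: 1.021 × 0.5788 × 1.978 = 1.16891
KRn→FYR→PRZ→KRn: 0.2205 × 0.7465 × 6.626 = 1.09066
DRK→FYR→PRZ→DRK: 1.021 × 0.7465 × 1.419 = 1.08153
KRn→FYR→BRX→PRZ→KRn: 0.2205 × 0.5788 × 1.265 × 6.626 = 1.06974
DRK→FYR→BRX→PRZ→DRK: 1.021 × 0.5788 × 1.265 × 1.419 = 1.06078
Maximum is DRK→FYR→BRX→DRK at 1.1689; arbitrage exists.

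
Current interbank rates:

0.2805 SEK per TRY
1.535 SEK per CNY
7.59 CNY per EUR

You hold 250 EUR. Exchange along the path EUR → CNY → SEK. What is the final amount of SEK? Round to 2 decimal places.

2912.66

250 EUR × 7.59 = 1897.5 CNY
1897.5 CNY × 1.535 = 2912.6625 SEK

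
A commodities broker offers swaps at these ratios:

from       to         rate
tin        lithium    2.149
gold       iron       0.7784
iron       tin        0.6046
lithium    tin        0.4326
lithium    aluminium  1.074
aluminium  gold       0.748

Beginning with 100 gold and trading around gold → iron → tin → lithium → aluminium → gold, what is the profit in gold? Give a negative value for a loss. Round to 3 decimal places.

100 gold × 0.7784 = 77.84 iron
77.84 iron × 0.6046 = 47.062064 tin
47.062064 tin × 2.149 = 101.136375536 lithium
101.136375536 lithium × 1.074 = 108.620467325664 aluminium
108.620467325664 aluminium × 0.748 = 81.248109559596672 gold
Net change: 81.248109559596672 − 100 = -18.751890440403328 gold

-18.752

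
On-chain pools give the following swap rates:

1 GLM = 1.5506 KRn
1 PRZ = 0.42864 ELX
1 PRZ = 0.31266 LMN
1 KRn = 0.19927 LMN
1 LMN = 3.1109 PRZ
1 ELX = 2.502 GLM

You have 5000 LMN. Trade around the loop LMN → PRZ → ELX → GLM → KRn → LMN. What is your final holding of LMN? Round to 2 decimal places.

5000 LMN × 3.1109 = 15554.5 PRZ
15554.5 PRZ × 0.42864 = 6667.28088 ELX
6667.28088 ELX × 2.502 = 16681.53676176 GLM
16681.53676176 GLM × 1.5506 = 25866.390902785056 KRn
25866.390902785056 KRn × 0.19927 = 5154.39571519797810912 LMN

5154.40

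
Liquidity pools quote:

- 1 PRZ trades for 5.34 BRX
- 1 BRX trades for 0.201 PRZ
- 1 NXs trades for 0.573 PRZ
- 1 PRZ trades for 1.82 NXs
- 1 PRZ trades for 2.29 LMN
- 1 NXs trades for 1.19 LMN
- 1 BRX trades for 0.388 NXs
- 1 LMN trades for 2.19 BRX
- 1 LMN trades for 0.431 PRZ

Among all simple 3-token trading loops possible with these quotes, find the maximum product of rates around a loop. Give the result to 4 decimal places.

1.1872

BRX→NXs→PRZ→BRX: 0.388 × 0.573 × 5.34 = 1.18721
BRX→NXs→LMN→BRX: 0.388 × 1.19 × 2.19 = 1.01117
BRX→PRZ→LMN→BRX: 0.201 × 2.29 × 2.19 = 1.00804
NXs→LMN→PRZ→NXs: 1.19 × 0.431 × 1.82 = 0.93346
Maximum is BRX→NXs→PRZ→BRX at 1.1872; arbitrage exists.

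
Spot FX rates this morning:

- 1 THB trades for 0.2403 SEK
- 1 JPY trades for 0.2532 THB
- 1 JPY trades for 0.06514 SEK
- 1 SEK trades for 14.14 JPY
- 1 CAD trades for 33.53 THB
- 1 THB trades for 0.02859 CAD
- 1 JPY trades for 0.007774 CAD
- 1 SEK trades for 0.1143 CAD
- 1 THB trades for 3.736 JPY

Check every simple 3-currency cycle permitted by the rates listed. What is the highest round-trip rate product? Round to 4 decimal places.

CAD→THB→JPY→CAD: 33.53 × 3.736 × 0.007774 = 0.97383
CAD→THB→SEK→CAD: 33.53 × 0.2403 × 0.1143 = 0.92094
JPY→THB→SEK→JPY: 0.2532 × 0.2403 × 14.14 = 0.86033
Maximum is CAD→THB→JPY→CAD at 0.9738; no arbitrage — every cycle loses value.

0.9738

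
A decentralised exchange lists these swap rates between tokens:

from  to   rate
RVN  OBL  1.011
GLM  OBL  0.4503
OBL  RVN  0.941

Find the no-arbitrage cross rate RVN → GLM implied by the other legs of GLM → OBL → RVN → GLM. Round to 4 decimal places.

2.3600

Known legs of the cycle: 0.4503 × 0.941 = 0.4237323
For no arbitrage the full-cycle product must be 1, so the missing rate is 1 / 0.4237323 ≈ 2.359981.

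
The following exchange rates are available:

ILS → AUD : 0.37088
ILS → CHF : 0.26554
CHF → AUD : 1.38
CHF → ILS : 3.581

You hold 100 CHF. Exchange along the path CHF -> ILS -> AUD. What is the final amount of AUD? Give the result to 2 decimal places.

132.81

100 CHF × 3.581 = 358.1 ILS
358.1 ILS × 0.37088 = 132.812128 AUD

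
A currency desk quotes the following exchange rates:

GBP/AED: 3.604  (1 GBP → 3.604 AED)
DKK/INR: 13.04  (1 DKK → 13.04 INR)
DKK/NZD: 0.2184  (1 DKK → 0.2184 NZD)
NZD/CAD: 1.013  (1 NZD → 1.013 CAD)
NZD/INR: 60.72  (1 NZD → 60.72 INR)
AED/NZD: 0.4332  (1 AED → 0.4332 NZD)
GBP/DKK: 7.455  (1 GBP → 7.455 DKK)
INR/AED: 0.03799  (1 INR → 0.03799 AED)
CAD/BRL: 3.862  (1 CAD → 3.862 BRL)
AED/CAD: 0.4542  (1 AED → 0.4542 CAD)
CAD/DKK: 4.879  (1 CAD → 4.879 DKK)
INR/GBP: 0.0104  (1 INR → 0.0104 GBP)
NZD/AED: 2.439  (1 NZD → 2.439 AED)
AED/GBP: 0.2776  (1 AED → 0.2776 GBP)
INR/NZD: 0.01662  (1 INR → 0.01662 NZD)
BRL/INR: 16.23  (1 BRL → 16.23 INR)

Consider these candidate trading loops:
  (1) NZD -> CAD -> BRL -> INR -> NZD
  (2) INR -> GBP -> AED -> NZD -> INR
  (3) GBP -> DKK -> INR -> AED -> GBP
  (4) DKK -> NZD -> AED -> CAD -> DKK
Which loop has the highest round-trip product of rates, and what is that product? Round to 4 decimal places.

1.1804

(1) 1.013 × 3.862 × 16.23 × 0.01662 = 1.05529
(2) 0.0104 × 3.604 × 0.4332 × 60.72 = 0.98591
(3) 7.455 × 13.04 × 0.03799 × 0.2776 = 1.02521
(4) 0.2184 × 2.439 × 0.4542 × 4.879 = 1.18044
Highest is cycle (4) at 1.1804 (>1, arbitrage).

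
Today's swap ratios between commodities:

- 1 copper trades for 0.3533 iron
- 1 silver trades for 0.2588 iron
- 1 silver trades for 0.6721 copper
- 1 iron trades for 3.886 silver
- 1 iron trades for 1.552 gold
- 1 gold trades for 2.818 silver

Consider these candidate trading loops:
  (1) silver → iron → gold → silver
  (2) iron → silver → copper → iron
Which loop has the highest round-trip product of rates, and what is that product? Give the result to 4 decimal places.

1.1319

(1) 0.2588 × 1.552 × 2.818 = 1.13187
(2) 3.886 × 0.6721 × 0.3533 = 0.92274
Highest is cycle (1) at 1.1319 (>1, arbitrage).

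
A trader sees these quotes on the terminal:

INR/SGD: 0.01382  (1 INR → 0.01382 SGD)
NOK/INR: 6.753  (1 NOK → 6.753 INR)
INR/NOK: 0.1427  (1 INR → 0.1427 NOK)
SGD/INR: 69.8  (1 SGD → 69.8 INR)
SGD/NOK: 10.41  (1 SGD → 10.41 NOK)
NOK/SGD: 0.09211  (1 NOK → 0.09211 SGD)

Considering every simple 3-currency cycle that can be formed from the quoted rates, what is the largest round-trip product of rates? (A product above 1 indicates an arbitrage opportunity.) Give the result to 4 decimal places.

SGD→NOK→INR→SGD: 10.41 × 6.753 × 0.01382 = 0.97153
SGD→INR→NOK→SGD: 69.8 × 0.1427 × 0.09211 = 0.91746
Maximum is SGD→NOK→INR→SGD at 0.9715; no arbitrage — every cycle loses value.

0.9715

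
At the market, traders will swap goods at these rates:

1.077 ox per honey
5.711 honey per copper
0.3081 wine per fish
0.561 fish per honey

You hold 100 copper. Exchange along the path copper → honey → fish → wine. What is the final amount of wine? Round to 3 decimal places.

98.711

100 copper × 5.711 = 571.1 honey
571.1 honey × 0.561 = 320.3871 fish
320.3871 fish × 0.3081 = 98.71126551 wine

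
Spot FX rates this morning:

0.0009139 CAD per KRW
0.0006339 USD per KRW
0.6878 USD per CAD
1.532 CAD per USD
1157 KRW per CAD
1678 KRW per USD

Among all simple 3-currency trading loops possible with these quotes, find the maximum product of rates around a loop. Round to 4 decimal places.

1.1236

CAD→KRW→USD→CAD: 1157 × 0.0006339 × 1.532 = 1.12360
CAD→USD→KRW→CAD: 0.6878 × 1678 × 0.0009139 = 1.05476
Maximum is CAD→KRW→USD→CAD at 1.1236; arbitrage exists.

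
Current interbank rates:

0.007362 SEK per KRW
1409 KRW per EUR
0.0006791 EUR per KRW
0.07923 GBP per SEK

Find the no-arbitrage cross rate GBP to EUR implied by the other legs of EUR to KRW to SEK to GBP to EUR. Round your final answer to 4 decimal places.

Known legs of the cycle: 1409 × 0.007362 × 0.07923 = 0.82185738534
For no arbitrage the full-cycle product must be 1, so the missing rate is 1 / 0.82185738534 ≈ 1.216756.

1.2168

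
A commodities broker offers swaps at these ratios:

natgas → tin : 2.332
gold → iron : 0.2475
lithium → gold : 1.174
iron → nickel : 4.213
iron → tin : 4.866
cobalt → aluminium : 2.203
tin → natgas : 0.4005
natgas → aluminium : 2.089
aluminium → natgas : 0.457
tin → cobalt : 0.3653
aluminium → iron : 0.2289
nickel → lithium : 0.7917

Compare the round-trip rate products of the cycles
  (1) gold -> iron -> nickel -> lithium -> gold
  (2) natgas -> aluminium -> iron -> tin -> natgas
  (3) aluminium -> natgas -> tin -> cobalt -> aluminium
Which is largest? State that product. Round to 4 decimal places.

0.9692

(1) 0.2475 × 4.213 × 0.7917 × 1.174 = 0.96916
(2) 2.089 × 0.2289 × 4.866 × 0.4005 = 0.93188
(3) 0.457 × 2.332 × 0.3653 × 2.203 = 0.85765
Highest is cycle (1) at 0.9692 (≤1, no arbitrage).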